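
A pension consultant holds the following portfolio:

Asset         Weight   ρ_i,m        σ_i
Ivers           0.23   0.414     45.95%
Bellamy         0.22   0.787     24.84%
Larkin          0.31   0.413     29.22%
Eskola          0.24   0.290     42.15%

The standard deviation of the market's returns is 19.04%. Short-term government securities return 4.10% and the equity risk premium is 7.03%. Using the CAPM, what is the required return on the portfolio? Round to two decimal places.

β_Ivers = 0.414 × 45.95% / 19.04% = 0.9991
β_Bellamy = 0.787 × 24.84% / 19.04% = 1.0267
β_Larkin = 0.413 × 29.22% / 19.04% = 0.6338
β_Eskola = 0.290 × 42.15% / 19.04% = 0.6420
β_P = Σ w_i β_i = 0.23×0.9991 + 0.22×1.0267 + 0.31×0.6338 + 0.24×0.6420 = 0.8062
E(R_P) = R_f + β_P × MRP = 4.10% + 0.8062 × 7.03% = 9.77%

9.77%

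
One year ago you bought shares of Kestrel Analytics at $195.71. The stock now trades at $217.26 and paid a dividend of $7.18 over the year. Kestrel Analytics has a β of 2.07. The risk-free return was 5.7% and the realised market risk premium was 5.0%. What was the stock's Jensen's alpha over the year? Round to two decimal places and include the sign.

-1.37%

Realised HPR = (P1 + D1 − P0) / P0 = (217.26 + 7.18 − 195.71) / 195.71 = 28.73 / 195.71 = 14.6799%
CAPM required = R_f + β·MRP = 5.7% + 2.07 × 5.0% = 16.0500%
α = realised − required = 14.6799% − 16.0500% = -1.37%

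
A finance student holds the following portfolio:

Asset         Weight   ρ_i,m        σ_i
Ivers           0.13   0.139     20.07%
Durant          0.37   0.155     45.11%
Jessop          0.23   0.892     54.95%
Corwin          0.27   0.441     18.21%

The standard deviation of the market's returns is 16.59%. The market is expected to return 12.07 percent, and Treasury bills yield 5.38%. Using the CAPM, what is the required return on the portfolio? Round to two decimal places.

11.99%

β_Ivers = 0.139 × 20.07% / 16.59% = 0.1682
β_Durant = 0.155 × 45.11% / 16.59% = 0.4215
β_Jessop = 0.892 × 54.95% / 16.59% = 2.9545
β_Corwin = 0.441 × 18.21% / 16.59% = 0.4841
β_P = Σ w_i β_i = 0.13×0.1682 + 0.37×0.4215 + 0.23×2.9545 + 0.27×0.4841 = 0.9881
MRP = 12.07% − 5.38% = 6.69%
E(R_P) = R_f + β_P × MRP = 5.38% + 0.9881 × 6.69% = 11.99%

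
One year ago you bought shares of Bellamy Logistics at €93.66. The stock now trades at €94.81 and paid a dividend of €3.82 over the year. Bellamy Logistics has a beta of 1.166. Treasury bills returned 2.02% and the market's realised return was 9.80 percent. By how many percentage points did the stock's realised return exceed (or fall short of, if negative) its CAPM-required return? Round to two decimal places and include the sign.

Realised HPR = (P1 + D1 − P0) / P0 = (94.81 + 3.82 − 93.66) / 93.66 = 4.97 / 93.66 = 5.3064%
MRP = 9.80% − 2.02% = 7.78%
CAPM required = R_f + β·MRP = 2.02% + 1.166 × 7.78% = 11.09148%
α = realised − required = 5.3064% − 11.09148% = -5.79%

-5.79%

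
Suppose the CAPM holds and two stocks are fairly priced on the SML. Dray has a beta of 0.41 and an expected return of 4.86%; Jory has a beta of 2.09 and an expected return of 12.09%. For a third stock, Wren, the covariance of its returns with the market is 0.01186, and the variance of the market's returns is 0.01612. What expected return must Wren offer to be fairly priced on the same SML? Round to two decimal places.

6.26%

MRP = (12.09% − 4.86%) / (2.09 − 0.41) = 4.3036%
R_f = 4.86% − 0.41 × 4.3036% = 3.0955%
β_Wren = Cov / Var(R_m) = 0.01186 / 0.01612 = 0.7357
E(R_Wren) = R_f + β × MRP = 3.0955% + 0.7357 × 4.3036% = 6.26%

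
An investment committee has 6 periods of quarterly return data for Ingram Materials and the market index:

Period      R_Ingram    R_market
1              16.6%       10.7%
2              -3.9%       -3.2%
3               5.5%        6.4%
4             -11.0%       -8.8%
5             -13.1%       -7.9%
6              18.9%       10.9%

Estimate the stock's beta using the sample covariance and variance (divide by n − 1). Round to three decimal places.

1.485

Mean R_i = (16.6 − 3.9 + 5.5 − 11.0 − 13.1 + 18.9) / 6 = 2.1667%
Mean R_m = (10.7 − 3.2 + 6.4 − 8.8 − 7.9 + 10.9) / 6 = 1.3500%
Σ(R_i − R̄_i)(R_m − R̄_m) = 614.0500  ⇒  Cov = 614.0500 / 5 = 122.8100
Σ(R_m − R̄_m)² = 413.4150  ⇒  Var(R_m) = 413.4150 / 5 = 82.6830
β = Cov / Var(R_m) = 122.8100 / 82.6830 = 1.4853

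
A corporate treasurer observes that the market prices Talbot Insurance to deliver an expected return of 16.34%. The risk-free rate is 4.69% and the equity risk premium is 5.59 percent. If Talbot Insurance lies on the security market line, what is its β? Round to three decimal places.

β = (E(R) − R_f) / MRP = (16.34% − 4.69%) / 5.59% = 11.65% / 5.59% = 2.084

2.084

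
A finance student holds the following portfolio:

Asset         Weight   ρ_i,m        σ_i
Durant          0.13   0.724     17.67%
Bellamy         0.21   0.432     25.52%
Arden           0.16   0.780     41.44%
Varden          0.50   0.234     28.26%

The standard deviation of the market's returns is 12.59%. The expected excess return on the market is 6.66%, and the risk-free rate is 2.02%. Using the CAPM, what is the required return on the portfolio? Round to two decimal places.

β_Durant = 0.724 × 17.67% / 12.59% = 1.0161
β_Bellamy = 0.432 × 25.52% / 12.59% = 0.8757
β_Arden = 0.780 × 41.44% / 12.59% = 2.5674
β_Varden = 0.234 × 28.26% / 12.59% = 0.5252
β_P = Σ w_i β_i = 0.13×1.0161 + 0.21×0.8757 + 0.16×2.5674 + 0.50×0.5252 = 0.9894
E(R_P) = R_f + β_P × MRP = 2.02% + 0.9894 × 6.66% = 8.61%

8.61%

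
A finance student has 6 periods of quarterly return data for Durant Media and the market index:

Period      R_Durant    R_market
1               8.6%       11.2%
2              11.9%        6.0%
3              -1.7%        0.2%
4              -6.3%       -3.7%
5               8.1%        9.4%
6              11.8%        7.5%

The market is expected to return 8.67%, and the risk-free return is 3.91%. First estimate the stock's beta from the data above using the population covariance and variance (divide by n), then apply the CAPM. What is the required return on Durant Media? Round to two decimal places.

9.44%

Mean R_i = (8.6 + 11.9 − 1.7 − 6.3 + 8.1 + 11.8) / 6 = 5.4000%
Mean R_m = (11.2 + 6.0 + 0.2 − 3.7 + 9.4 + 7.5) / 6 = 5.1000%
Σ(R_i − R̄_i)(R_m − R̄_m) = 190.0900  ⇒  Cov = 190.0900 / 6 = 31.6817
Σ(R_m − R̄_m)² = 163.7200  ⇒  Var(R_m) = 163.7200 / 6 = 27.2867
β = Cov / Var(R_m) = 31.6817 / 27.2867 = 1.1611
MRP = 8.67% − 3.91% = 4.76%
E(R) = R_f + β × MRP = 3.91% + 1.1611 × 4.76% = 9.44%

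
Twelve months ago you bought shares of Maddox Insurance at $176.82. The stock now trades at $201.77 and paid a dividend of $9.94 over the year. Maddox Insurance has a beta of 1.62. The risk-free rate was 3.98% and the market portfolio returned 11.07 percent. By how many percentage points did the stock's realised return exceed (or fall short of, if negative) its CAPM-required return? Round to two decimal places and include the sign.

+4.27%

Realised HPR = (P1 + D1 − P0) / P0 = (201.77 + 9.94 − 176.82) / 176.82 = 34.89 / 176.82 = 19.7319%
MRP = 11.07% − 3.98% = 7.09%
CAPM required = R_f + β·MRP = 3.98% + 1.62 × 7.09% = 15.4658%
α = realised − required = 19.7319% − 15.4658% = +4.27%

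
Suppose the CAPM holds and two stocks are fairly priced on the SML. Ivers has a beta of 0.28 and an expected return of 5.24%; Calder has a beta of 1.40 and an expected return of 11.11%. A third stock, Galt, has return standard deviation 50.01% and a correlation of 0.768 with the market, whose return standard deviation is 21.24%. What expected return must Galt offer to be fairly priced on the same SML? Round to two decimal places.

13.25%

MRP = (11.11% − 5.24%) / (1.40 − 0.28) = 5.2411%
R_f = 5.24% − 0.28 × 5.2411% = 3.7725%
β_Galt = ρ·σ_i/σ_m = 0.768 × 50.01 / 21.24 = 1.8083
E(R_Galt) = R_f + β × MRP = 3.7725% + 1.8083 × 5.2411% = 13.25%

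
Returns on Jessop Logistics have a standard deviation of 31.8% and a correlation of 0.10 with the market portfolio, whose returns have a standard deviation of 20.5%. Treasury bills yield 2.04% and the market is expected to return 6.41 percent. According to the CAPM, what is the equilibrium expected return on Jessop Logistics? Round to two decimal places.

2.72%

β = ρ × σ_i / σ_m = 0.10 × 31.8% / 20.5% = 0.1551
MRP = 6.41% − 2.04% = 4.37%
E(R) = 2.04% + 0.1551 × 4.37% = 2.72%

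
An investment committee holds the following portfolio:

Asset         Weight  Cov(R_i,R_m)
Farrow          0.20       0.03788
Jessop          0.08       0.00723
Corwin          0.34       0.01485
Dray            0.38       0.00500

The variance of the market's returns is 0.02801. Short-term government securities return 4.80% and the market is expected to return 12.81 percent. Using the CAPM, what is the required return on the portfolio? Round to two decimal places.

β_Farrow = 0.03788 / 0.02801 = 1.3524
β_Jessop = 0.00723 / 0.02801 = 0.2581
β_Corwin = 0.01485 / 0.02801 = 0.5302
β_Dray = 0.00500 / 0.02801 = 0.1785
β_P = Σ w_i β_i = 0.20×1.3524 + 0.08×0.2581 + 0.34×0.5302 + 0.38×0.1785 = 0.5392
MRP = 12.81% − 4.80% = 8.01%
E(R_P) = R_f + β_P × MRP = 4.80% + 0.5392 × 8.01% = 9.12%

9.12%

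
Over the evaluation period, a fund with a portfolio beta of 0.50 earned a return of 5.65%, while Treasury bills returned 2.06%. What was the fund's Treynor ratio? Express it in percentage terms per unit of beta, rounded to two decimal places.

Treynor = (R_P − R_f) / β_P = (5.65% − 2.06%) / 0.5000 = 3.59% / 0.5000 = 7.18%

7.18%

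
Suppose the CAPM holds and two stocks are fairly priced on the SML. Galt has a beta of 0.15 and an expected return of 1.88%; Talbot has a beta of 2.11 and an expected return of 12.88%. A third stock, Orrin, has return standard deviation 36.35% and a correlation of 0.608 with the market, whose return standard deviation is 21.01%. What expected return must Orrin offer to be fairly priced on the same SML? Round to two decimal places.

MRP = (12.88% − 1.88%) / (2.11 − 0.15) = 5.6122%
R_f = 1.88% − 0.15 × 5.6122% = 1.0382%
β_Orrin = ρ·σ_i/σ_m = 0.608 × 36.35 / 21.01 = 1.0519
E(R_Orrin) = R_f + β × MRP = 1.0382% + 1.0519 × 5.6122% = 6.94%

6.94%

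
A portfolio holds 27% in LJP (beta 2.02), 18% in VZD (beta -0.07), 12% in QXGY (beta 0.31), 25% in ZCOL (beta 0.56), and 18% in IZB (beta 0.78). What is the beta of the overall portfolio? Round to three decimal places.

0.850

β_P = Σ w_i β_i = 0.27×2.02 + 0.18×-0.07 + 0.12×0.31 + 0.25×0.56 + 0.18×0.78 = 0.8504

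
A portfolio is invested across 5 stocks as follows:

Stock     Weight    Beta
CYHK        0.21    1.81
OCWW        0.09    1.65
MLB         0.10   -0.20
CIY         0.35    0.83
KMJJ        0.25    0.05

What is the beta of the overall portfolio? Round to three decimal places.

β_P = Σ w_i β_i = 0.21×1.81 + 0.09×1.65 + 0.10×-0.20 + 0.35×0.83 + 0.25×0.05 = 0.8116

0.812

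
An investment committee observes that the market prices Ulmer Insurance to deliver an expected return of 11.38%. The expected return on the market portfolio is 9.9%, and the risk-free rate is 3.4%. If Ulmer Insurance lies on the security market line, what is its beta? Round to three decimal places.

1.228

MRP = 9.9% − 3.4% = 6.50%
β = (E(R) − R_f) / MRP = (11.38% − 3.4%) / 6.5% = 7.98% / 6.5% = 1.228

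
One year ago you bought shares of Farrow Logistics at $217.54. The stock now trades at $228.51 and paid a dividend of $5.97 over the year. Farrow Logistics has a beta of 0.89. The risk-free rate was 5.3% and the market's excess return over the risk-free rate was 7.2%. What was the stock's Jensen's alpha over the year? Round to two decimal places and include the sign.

-3.92%

Realised HPR = (P1 + D1 − P0) / P0 = (228.51 + 5.97 − 217.54) / 217.54 = 16.94 / 217.54 = 7.7871%
CAPM required = R_f + β·MRP = 5.3% + 0.89 × 7.2% = 11.7080%
α = realised − required = 7.7871% − 11.7080% = -3.92%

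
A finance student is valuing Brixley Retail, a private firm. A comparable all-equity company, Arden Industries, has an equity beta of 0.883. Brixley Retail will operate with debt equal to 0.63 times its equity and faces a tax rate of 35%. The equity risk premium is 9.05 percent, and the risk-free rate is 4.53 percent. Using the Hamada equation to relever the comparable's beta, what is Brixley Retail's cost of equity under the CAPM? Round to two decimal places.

β_L = β_U × [1 + (1 − t)(D/E)] = 0.883 × [1 + (1 − 0.35) × 0.63]
    = 0.883 × [1 + 0.65 × 0.63] = 0.883 × 1.4095 = 1.2446
E(R) = R_f + β_L × MRP = 4.53% + 1.2446 × 9.05% = 15.79%

15.79%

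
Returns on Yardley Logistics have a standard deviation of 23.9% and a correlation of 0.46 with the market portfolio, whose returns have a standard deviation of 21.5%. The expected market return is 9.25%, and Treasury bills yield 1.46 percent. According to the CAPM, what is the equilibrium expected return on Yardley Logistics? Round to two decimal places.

5.44%

β = ρ × σ_i / σ_m = 0.46 × 23.9% / 21.5% = 0.5113
MRP = 9.25% − 1.46% = 7.79%
E(R) = 1.46% + 0.5113 × 7.79% = 5.44%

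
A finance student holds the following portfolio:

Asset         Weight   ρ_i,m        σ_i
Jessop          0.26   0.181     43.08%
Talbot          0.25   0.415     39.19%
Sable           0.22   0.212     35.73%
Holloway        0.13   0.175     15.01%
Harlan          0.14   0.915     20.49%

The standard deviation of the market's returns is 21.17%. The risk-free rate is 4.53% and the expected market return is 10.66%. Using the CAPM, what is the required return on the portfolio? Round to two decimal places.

β_Jessop = 0.181 × 43.08% / 21.17% = 0.3683
β_Talbot = 0.415 × 39.19% / 21.17% = 0.7682
β_Sable = 0.212 × 35.73% / 21.17% = 0.3578
β_Holloway = 0.175 × 15.01% / 21.17% = 0.1241
β_Harlan = 0.915 × 20.49% / 21.17% = 0.8856
β_P = Σ w_i β_i = 0.26×0.3683 + 0.25×0.7682 + 0.22×0.3578 + 0.13×0.1241 + 0.14×0.8856 = 0.5066
MRP = 10.66% − 4.53% = 6.13%
E(R_P) = R_f + β_P × MRP = 4.53% + 0.5066 × 6.13% = 7.64%

7.64%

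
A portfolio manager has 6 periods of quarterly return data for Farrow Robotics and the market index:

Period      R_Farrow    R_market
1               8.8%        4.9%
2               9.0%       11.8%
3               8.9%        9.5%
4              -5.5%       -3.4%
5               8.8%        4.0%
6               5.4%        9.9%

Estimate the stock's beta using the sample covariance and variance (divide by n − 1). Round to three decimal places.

0.807

Mean R_i = (8.8 + 9.0 + 8.9 − 5.5 + 8.8 + 5.4) / 6 = 5.9000%
Mean R_m = (4.9 + 11.8 + 9.5 − 3.4 + 4.0 + 9.9) / 6 = 6.1167%
Σ(R_i − R̄_i)(R_m − R̄_m) = 124.7000  ⇒  Cov = 124.7000 / 5 = 24.9400
Σ(R_m − R̄_m)² = 154.5883  ⇒  Var(R_m) = 154.5883 / 5 = 30.9177
β = Cov / Var(R_m) = 24.9400 / 30.9177 = 0.8067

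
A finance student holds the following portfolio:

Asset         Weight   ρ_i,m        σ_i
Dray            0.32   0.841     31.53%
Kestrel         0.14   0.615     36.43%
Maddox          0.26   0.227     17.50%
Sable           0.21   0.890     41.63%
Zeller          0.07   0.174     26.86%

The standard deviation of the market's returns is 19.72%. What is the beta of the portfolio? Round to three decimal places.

β_Dray = 0.841 × 31.53% / 19.72% = 1.3447
β_Kestrel = 0.615 × 36.43% / 19.72% = 1.1361
β_Maddox = 0.227 × 17.50% / 19.72% = 0.2014
β_Sable = 0.890 × 41.63% / 19.72% = 1.8788
β_Zeller = 0.174 × 26.86% / 19.72% = 0.2370
β_P = Σ w_i β_i = 0.32×1.3447 + 0.14×1.1361 + 0.26×0.2014 + 0.21×1.8788 + 0.07×0.2370 = 1.0529

1.053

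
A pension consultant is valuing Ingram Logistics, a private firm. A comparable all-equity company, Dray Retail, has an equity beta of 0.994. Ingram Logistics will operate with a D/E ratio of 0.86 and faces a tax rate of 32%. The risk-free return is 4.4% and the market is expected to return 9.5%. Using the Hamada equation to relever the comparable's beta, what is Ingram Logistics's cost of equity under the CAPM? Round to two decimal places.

12.43%

β_L = β_U × [1 + (1 − t)(D/E)] = 0.994 × [1 + (1 − 0.32) × 0.86]
    = 0.994 × [1 + 0.68 × 0.86] = 0.994 × 1.5848 = 1.5753
MRP = 9.5% − 4.4% = 5.10%
E(R) = R_f + β_L × MRP = 4.4% + 1.5753 × 5.1% = 12.43%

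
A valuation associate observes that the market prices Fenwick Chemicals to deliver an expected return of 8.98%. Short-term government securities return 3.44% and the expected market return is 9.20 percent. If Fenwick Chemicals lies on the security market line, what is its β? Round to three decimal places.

0.962

MRP = 9.20% − 3.44% = 5.76%
β = (E(R) − R_f) / MRP = (8.98% − 3.44%) / 5.76% = 5.54% / 5.76% = 0.962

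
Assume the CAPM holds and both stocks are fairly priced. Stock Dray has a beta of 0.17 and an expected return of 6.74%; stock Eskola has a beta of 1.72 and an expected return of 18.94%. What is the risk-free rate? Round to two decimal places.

5.40%

Both satisfy E(R) = R_f + β·MRP, so the slope of the SML is
MRP = (18.94% − 6.74%) / (1.72 − 0.17) = 12.20% / 1.55 = 7.8710%
R_f = E(R_Dray) − β_Dray·MRP = 6.74% − 0.17 × 7.8710% = 5.4019%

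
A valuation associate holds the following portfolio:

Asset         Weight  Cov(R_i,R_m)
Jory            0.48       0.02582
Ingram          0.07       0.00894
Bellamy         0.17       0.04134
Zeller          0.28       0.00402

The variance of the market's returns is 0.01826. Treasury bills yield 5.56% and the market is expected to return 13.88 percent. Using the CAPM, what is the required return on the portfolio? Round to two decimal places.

15.21%

β_Jory = 0.02582 / 0.01826 = 1.4140
β_Ingram = 0.00894 / 0.01826 = 0.4896
β_Bellamy = 0.04134 / 0.01826 = 2.2640
β_Zeller = 0.00402 / 0.01826 = 0.2202
β_P = Σ w_i β_i = 0.48×1.4140 + 0.07×0.4896 + 0.17×2.2640 + 0.28×0.2202 = 1.1595
MRP = 13.88% − 5.56% = 8.32%
E(R_P) = R_f + β_P × MRP = 5.56% + 1.1595 × 8.32% = 15.21%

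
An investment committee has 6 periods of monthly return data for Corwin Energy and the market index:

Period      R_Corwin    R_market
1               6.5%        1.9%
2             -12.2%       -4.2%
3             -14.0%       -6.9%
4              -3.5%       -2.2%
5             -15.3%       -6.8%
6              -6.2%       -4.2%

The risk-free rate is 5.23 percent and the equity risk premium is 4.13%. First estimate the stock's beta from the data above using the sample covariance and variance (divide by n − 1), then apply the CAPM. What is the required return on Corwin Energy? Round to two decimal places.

15.26%

Mean R_i = (6.5 − 12.2 − 14.0 − 3.5 − 15.3 − 6.2) / 6 = -7.4500%
Mean R_m = (1.9 − 4.2 − 6.9 − 2.2 − 6.8 − 4.2) / 6 = -3.7333%
Σ(R_i − R̄_i)(R_m − R̄_m) = 131.0900  ⇒  Cov = 131.0900 / 5 = 26.2180
Σ(R_m − R̄_m)² = 53.9533  ⇒  Var(R_m) = 53.9533 / 5 = 10.7907
β = Cov / Var(R_m) = 26.2180 / 10.7907 = 2.4297
E(R) = R_f + β × MRP = 5.23% + 2.4297 × 4.13% = 15.26%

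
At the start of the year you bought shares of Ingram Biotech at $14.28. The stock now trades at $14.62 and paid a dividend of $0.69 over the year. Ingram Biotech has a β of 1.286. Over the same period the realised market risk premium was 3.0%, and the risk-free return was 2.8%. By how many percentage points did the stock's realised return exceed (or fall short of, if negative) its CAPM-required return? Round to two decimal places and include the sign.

Realised HPR = (P1 + D1 − P0) / P0 = (14.62 + 0.69 − 14.28) / 14.28 = 1.03 / 14.28 = 7.2129%
CAPM required = R_f + β·MRP = 2.8% + 1.286 × 3.0% = 6.6580%
α = realised − required = 7.2129% − 6.6580% = +0.55%

+0.55%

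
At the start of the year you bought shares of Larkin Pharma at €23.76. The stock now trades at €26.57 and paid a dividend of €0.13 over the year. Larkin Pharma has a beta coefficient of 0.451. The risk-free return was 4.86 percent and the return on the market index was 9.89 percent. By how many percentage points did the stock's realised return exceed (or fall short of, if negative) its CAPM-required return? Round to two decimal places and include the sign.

+5.25%

Realised HPR = (P1 + D1 − P0) / P0 = (26.57 + 0.13 − 23.76) / 23.76 = 2.94 / 23.76 = 12.3737%
MRP = 9.89% − 4.86% = 5.03%
CAPM required = R_f + β·MRP = 4.86% + 0.451 × 5.03% = 7.12853%
α = realised − required = 12.3737% − 7.12853% = +5.25%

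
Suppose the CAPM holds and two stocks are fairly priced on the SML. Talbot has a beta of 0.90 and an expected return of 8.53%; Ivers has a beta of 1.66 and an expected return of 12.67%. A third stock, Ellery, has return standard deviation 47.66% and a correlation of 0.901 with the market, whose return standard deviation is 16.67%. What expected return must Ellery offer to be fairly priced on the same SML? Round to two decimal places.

17.66%

MRP = (12.67% − 8.53%) / (1.66 − 0.90) = 5.4474%
R_f = 8.53% − 0.90 × 5.4474% = 3.6273%
β_Ellery = ρ·σ_i/σ_m = 0.901 × 47.66 / 16.67 = 2.5760
E(R_Ellery) = R_f + β × MRP = 3.6273% + 2.5760 × 5.4474% = 17.66%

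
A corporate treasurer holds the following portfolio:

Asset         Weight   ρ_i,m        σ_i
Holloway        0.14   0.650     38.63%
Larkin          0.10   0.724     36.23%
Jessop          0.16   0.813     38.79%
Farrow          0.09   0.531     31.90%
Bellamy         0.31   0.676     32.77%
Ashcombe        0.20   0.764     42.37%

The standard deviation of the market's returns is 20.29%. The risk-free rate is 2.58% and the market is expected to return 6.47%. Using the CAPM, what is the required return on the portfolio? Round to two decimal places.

7.57%

β_Holloway = 0.650 × 38.63% / 20.29% = 1.2375
β_Larkin = 0.724 × 36.23% / 20.29% = 1.2928
β_Jessop = 0.813 × 38.79% / 20.29% = 1.5543
β_Farrow = 0.531 × 31.90% / 20.29% = 0.8348
β_Bellamy = 0.676 × 32.77% / 20.29% = 1.0918
β_Ashcombe = 0.764 × 42.37% / 20.29% = 1.5954
β_P = Σ w_i β_i = 0.14×1.2375 + 0.10×1.2928 + 0.16×1.5543 + 0.09×0.8348 + 0.31×1.0918 + 0.20×1.5954 = 1.2839
MRP = 6.47% − 2.58% = 3.89%
E(R_P) = R_f + β_P × MRP = 2.58% + 1.2839 × 3.89% = 7.57%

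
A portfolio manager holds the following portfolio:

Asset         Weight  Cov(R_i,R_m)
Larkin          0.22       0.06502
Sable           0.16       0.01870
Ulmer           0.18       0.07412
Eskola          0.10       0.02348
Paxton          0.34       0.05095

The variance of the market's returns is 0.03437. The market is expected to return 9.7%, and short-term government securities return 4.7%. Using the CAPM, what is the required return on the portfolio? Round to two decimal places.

β_Larkin = 0.06502 / 0.03437 = 1.8918
β_Sable = 0.01870 / 0.03437 = 0.5441
β_Ulmer = 0.07412 / 0.03437 = 2.1565
β_Eskola = 0.02348 / 0.03437 = 0.6832
β_Paxton = 0.05095 / 0.03437 = 1.4824
β_P = Σ w_i β_i = 0.22×1.8918 + 0.16×0.5441 + 0.18×2.1565 + 0.10×0.6832 + 0.34×1.4824 = 1.4638
MRP = 9.7% − 4.7% = 5.00%
E(R_P) = R_f + β_P × MRP = 4.7% + 1.4638 × 5.0% = 12.02%

12.02%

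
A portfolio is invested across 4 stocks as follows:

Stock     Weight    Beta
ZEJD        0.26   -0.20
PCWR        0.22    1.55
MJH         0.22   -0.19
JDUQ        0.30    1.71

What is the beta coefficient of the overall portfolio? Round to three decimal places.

β_P = Σ w_i β_i = 0.26×-0.20 + 0.22×1.55 + 0.22×-0.19 + 0.30×1.71 = 0.7602

0.760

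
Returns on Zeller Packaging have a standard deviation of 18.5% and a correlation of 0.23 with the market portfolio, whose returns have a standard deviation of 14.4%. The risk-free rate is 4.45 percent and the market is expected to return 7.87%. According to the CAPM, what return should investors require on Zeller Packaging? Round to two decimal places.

β = ρ × σ_i / σ_m = 0.23 × 18.5% / 14.4% = 0.2955
MRP = 7.87% − 4.45% = 3.42%
E(R) = 4.45% + 0.2955 × 3.42% = 5.46%

5.46%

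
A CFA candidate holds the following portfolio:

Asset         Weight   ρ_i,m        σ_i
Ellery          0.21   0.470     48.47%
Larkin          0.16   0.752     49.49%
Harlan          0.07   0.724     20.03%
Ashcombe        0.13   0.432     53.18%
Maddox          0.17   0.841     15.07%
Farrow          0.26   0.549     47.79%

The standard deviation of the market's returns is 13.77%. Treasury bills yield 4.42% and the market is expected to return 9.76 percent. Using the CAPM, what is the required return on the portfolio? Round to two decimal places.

β_Ellery = 0.470 × 48.47% / 13.77% = 1.6544
β_Larkin = 0.752 × 49.49% / 13.77% = 2.7027
β_Harlan = 0.724 × 20.03% / 13.77% = 1.0531
β_Ashcombe = 0.432 × 53.18% / 13.77% = 1.6684
β_Maddox = 0.841 × 15.07% / 13.77% = 0.9204
β_Farrow = 0.549 × 47.79% / 13.77% = 1.9054
β_P = Σ w_i β_i = 0.21×1.6544 + 0.16×2.7027 + 0.07×1.0531 + 0.13×1.6684 + 0.17×0.9204 + 0.26×1.9054 = 1.7223
MRP = 9.76% − 4.42% = 5.34%
E(R_P) = R_f + β_P × MRP = 4.42% + 1.7223 × 5.34% = 13.62%

13.62%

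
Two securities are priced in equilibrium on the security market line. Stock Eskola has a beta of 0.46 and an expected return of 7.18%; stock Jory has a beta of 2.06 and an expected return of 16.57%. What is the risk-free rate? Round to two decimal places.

Both satisfy E(R) = R_f + β·MRP, so the slope of the SML is
MRP = (16.57% − 7.18%) / (2.06 − 0.46) = 9.39% / 1.60 = 5.8688%
R_f = E(R_Eskola) − β_Eskola·MRP = 7.18% − 0.46 × 5.8688% = 4.4804%

4.48%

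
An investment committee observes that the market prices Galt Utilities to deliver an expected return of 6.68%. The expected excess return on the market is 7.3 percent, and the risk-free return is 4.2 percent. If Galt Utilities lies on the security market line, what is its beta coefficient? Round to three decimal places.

0.340

β = (E(R) − R_f) / MRP = (6.68% − 4.2%) / 7.3% = 2.48% / 7.3% = 0.340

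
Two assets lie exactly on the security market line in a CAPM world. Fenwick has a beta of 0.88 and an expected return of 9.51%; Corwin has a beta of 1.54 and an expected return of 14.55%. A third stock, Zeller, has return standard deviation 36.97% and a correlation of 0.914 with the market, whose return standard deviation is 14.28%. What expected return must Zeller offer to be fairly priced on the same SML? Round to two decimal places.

20.86%

MRP = (14.55% − 9.51%) / (1.54 − 0.88) = 7.6364%
R_f = 9.51% − 0.88 × 7.6364% = 2.7900%
β_Zeller = ρ·σ_i/σ_m = 0.914 × 36.97 / 14.28 = 2.3663
E(R_Zeller) = R_f + β × MRP = 2.7900% + 2.3663 × 7.6364% = 20.86%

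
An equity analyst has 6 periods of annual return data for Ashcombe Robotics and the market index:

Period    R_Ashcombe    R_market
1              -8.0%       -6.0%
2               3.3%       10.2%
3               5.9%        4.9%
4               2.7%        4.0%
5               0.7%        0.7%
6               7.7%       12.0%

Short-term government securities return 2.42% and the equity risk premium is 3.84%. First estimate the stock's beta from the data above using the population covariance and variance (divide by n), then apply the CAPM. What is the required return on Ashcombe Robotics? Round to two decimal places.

Mean R_i = (-8.0 + 3.3 + 5.9 + 2.7 + 0.7 + 7.7) / 6 = 2.0500%
Mean R_m = (-6.0 + 10.2 + 4.9 + 4.0 + 0.7 + 12.0) / 6 = 4.3000%
Σ(R_i − R̄_i)(R_m − R̄_m) = 161.3700  ⇒  Cov = 161.3700 / 6 = 26.8950
Σ(R_m − R̄_m)² = 213.6000  ⇒  Var(R_m) = 213.6000 / 6 = 35.6000
β = Cov / Var(R_m) = 26.8950 / 35.6000 = 0.7555
E(R) = R_f + β × MRP = 2.42% + 0.7555 × 3.84% = 5.32%

5.32%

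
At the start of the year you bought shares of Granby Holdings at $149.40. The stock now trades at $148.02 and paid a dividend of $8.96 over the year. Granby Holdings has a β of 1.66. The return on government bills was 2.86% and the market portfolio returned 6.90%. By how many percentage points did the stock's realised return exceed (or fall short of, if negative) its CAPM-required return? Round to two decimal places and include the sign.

Realised HPR = (P1 + D1 − P0) / P0 = (148.02 + 8.96 − 149.40) / 149.40 = 7.58 / 149.40 = 5.0736%
MRP = 6.90% − 2.86% = 4.04%
CAPM required = R_f + β·MRP = 2.86% + 1.66 × 4.04% = 9.5664%
α = realised − required = 5.0736% − 9.5664% = -4.49%

-4.49%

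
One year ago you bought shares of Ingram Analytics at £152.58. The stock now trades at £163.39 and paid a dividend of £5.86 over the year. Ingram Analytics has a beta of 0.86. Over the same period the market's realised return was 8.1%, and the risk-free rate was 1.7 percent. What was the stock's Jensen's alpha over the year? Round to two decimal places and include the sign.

+3.72%

Realised HPR = (P1 + D1 − P0) / P0 = (163.39 + 5.86 − 152.58) / 152.58 = 16.67 / 152.58 = 10.9254%
MRP = 8.1% − 1.7% = 6.40%
CAPM required = R_f + β·MRP = 1.7% + 0.86 × 6.4% = 7.2040%
α = realised − required = 10.9254% − 7.2040% = +3.72%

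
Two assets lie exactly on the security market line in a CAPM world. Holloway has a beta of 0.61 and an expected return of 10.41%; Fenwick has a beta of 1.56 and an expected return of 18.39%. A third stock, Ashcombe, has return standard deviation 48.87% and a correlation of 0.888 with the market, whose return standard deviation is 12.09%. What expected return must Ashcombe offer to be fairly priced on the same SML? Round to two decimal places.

35.44%

MRP = (18.39% − 10.41%) / (1.56 − 0.61) = 8.4000%
R_f = 10.41% − 0.61 × 8.4000% = 5.2860%
β_Ashcombe = ρ·σ_i/σ_m = 0.888 × 48.87 / 12.09 = 3.5895
E(R_Ashcombe) = R_f + β × MRP = 5.2860% + 3.5895 × 8.4000% = 35.44%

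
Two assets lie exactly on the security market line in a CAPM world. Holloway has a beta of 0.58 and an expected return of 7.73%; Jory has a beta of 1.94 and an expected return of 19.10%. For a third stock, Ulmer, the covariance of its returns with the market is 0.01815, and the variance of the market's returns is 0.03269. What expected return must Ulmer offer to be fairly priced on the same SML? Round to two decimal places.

MRP = (19.10% − 7.73%) / (1.94 − 0.58) = 8.3603%
R_f = 7.73% − 0.58 × 8.3603% = 2.8810%
β_Ulmer = Cov / Var(R_m) = 0.01815 / 0.03269 = 0.5552
E(R_Ulmer) = R_f + β × MRP = 2.8810% + 0.5552 × 8.3603% = 7.52%

7.52%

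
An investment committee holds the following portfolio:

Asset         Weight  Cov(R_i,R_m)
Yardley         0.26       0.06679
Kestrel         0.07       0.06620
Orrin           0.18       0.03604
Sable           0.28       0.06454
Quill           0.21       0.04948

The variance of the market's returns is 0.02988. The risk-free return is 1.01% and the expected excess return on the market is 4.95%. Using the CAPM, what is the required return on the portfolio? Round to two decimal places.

β_Yardley = 0.06679 / 0.02988 = 2.2353
β_Kestrel = 0.06620 / 0.02988 = 2.2155
β_Orrin = 0.03604 / 0.02988 = 1.2062
β_Sable = 0.06454 / 0.02988 = 2.1600
β_Quill = 0.04948 / 0.02988 = 1.6560
β_P = Σ w_i β_i = 0.26×2.2353 + 0.07×2.2155 + 0.18×1.2062 + 0.28×2.1600 + 0.21×1.6560 = 1.9059
E(R_P) = R_f + β_P × MRP = 1.01% + 1.9059 × 4.95% = 10.44%

10.44%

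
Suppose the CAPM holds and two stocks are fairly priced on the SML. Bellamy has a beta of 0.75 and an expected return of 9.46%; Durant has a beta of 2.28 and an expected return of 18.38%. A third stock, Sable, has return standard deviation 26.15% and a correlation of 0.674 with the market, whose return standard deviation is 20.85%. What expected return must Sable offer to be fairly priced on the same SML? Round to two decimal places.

10.02%

MRP = (18.38% − 9.46%) / (2.28 − 0.75) = 5.8301%
R_f = 9.46% − 0.75 × 5.8301% = 5.0874%
β_Sable = ρ·σ_i/σ_m = 0.674 × 26.15 / 20.85 = 0.8453
E(R_Sable) = R_f + β × MRP = 5.0874% + 0.8453 × 5.8301% = 10.02%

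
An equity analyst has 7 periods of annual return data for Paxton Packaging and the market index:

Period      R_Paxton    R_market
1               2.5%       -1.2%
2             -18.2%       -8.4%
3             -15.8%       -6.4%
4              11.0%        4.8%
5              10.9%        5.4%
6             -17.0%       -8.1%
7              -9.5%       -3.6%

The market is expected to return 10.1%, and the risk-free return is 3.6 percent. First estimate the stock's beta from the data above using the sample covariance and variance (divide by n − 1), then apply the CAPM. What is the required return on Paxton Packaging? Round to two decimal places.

18.04%

Mean R_i = (2.5 − 18.2 − 15.8 + 11.0 + 10.9 − 17.0 − 9.5) / 7 = -5.1571%
Mean R_m = (-1.2 − 8.4 − 6.4 + 4.8 + 5.4 − 8.1 − 3.6) / 7 = -2.5000%
Σ(R_i − R̄_i)(R_m − R̄_m) = 444.3100  ⇒  Cov = 444.3100 / 6 = 74.0517
Σ(R_m − R̄_m)² = 199.9800  ⇒  Var(R_m) = 199.9800 / 6 = 33.3300
β = Cov / Var(R_m) = 74.0517 / 33.3300 = 2.2218
MRP = 10.1% − 3.6% = 6.50%
E(R) = R_f + β × MRP = 3.6% + 2.2218 × 6.5% = 18.04%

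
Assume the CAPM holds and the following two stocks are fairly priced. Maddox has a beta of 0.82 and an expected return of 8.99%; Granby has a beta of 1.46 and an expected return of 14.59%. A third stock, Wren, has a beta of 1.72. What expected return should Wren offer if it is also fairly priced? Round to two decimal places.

16.87%

MRP (SML slope) = (14.59% − 8.99%) / (1.46 − 0.82) = 5.60% / 0.64 = 8.7500%
R_f (intercept) = 8.99% − 0.82 × 8.7500% = 1.8150%
E(R_Wren) = R_f + β × MRP = 1.8150% + 1.72 × 8.7500% = 16.87%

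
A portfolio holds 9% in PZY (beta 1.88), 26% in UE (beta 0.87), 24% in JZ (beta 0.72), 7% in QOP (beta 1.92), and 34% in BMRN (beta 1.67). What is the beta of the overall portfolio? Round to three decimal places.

β_P = Σ w_i β_i = 0.09×1.88 + 0.26×0.87 + 0.24×0.72 + 0.07×1.92 + 0.34×1.67 = 1.2704

1.270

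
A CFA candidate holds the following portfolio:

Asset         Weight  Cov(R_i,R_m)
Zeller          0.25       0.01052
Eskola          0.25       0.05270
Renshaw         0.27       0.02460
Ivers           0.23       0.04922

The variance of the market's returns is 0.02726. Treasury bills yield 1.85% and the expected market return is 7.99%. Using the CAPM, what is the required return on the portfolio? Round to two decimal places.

β_Zeller = 0.01052 / 0.02726 = 0.3859
β_Eskola = 0.05270 / 0.02726 = 1.9332
β_Renshaw = 0.02460 / 0.02726 = 0.9024
β_Ivers = 0.04922 / 0.02726 = 1.8056
β_P = Σ w_i β_i = 0.25×0.3859 + 0.25×1.9332 + 0.27×0.9024 + 0.23×1.8056 = 1.2387
MRP = 7.99% − 1.85% = 6.14%
E(R_P) = R_f + β_P × MRP = 1.85% + 1.2387 × 6.14% = 9.46%

9.46%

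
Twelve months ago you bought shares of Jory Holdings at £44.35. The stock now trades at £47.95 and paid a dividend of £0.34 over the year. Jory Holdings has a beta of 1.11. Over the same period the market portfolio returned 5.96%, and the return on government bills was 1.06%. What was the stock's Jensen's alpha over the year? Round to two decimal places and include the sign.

+2.38%

Realised HPR = (P1 + D1 − P0) / P0 = (47.95 + 0.34 − 44.35) / 44.35 = 3.94 / 44.35 = 8.8839%
MRP = 5.96% − 1.06% = 4.90%
CAPM required = R_f + β·MRP = 1.06% + 1.11 × 4.90% = 6.4990%
α = realised − required = 8.8839% − 6.4990% = +2.38%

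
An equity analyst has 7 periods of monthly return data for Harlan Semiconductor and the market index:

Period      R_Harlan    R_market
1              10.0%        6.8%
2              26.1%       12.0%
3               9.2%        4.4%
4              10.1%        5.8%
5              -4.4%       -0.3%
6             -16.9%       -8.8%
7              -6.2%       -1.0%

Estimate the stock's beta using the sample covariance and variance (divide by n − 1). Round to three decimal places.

2.073

Mean R_i = (10.0 + 26.1 + 9.2 + 10.1 − 4.4 − 16.9 − 6.2) / 7 = 3.9857%
Mean R_m = (6.8 + 12.0 + 4.4 + 5.8 − 0.3 − 8.8 − 1.0) / 7 = 2.7000%
Σ(R_i − R̄_i)(R_m − R̄_m) = 561.1700  ⇒  Cov = 561.1700 / 6 = 93.5283
Σ(R_m − R̄_m)² = 270.7400  ⇒  Var(R_m) = 270.7400 / 6 = 45.1233
β = Cov / Var(R_m) = 93.5283 / 45.1233 = 2.0727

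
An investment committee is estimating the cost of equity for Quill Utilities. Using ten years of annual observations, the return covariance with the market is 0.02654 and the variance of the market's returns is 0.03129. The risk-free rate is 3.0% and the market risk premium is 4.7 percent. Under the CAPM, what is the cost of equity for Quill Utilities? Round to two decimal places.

6.99%

β = Cov(R_i, R_m) / Var(R_m) = 0.02654 / 0.03129 = 0.8482
E(R) = R_f + β × MRP = 3.0% + 0.8482 × 4.7% = 6.99%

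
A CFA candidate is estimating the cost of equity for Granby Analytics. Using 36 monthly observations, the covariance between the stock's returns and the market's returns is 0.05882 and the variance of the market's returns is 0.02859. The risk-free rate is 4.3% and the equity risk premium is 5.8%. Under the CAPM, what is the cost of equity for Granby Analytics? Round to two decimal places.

16.23%

β = Cov(R_i, R_m) / Var(R_m) = 0.05882 / 0.02859 = 2.0574
E(R) = R_f + β × MRP = 4.3% + 2.0574 × 5.8% = 16.23%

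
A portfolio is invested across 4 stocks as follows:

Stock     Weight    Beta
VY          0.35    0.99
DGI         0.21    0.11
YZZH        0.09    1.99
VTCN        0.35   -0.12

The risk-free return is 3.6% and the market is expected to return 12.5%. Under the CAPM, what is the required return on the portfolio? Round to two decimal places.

8.11%

β_P = Σ w_i β_i = 0.35×0.99 + 0.21×0.11 + 0.09×1.99 + 0.35×-0.12 = 0.5067
MRP = 12.5% − 3.6% = 8.90%
E(R_P) = R_f + β_P × MRP = 3.6% + 0.5067 × 8.9% = 8.11%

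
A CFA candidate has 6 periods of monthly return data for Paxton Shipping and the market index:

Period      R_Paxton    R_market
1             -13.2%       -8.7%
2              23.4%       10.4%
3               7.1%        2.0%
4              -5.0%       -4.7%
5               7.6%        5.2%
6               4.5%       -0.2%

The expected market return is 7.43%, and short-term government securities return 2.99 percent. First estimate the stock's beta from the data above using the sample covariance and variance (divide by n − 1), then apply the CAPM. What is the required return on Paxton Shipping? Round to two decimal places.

10.91%

Mean R_i = (-13.2 + 23.4 + 7.1 − 5.0 + 7.6 + 4.5) / 6 = 4.0667%
Mean R_m = (-8.7 + 10.4 + 2.0 − 4.7 + 5.2 − 0.2) / 6 = 0.6667%
Σ(R_i − R̄_i)(R_m − R̄_m) = 418.2533  ⇒  Cov = 418.2533 / 5 = 83.6507
Σ(R_m − R̄_m)² = 234.3533  ⇒  Var(R_m) = 234.3533 / 5 = 46.8707
β = Cov / Var(R_m) = 83.6507 / 46.8707 = 1.7847
MRP = 7.43% − 2.99% = 4.44%
E(R) = R_f + β × MRP = 2.99% + 1.7847 × 4.44% = 10.91%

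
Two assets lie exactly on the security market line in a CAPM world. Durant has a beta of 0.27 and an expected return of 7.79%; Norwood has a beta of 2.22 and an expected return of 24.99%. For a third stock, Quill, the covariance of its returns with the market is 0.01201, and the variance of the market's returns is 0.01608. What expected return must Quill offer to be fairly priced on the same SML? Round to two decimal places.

12.00%

MRP = (24.99% − 7.79%) / (2.22 − 0.27) = 8.8205%
R_f = 7.79% − 0.27 × 8.8205% = 5.4085%
β_Quill = Cov / Var(R_m) = 0.01201 / 0.01608 = 0.7469
E(R_Quill) = R_f + β × MRP = 5.4085% + 0.7469 × 8.8205% = 12.00%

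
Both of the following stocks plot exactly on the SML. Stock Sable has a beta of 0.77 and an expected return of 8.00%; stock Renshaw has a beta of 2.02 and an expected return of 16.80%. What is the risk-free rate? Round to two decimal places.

Both satisfy E(R) = R_f + β·MRP, so the slope of the SML is
MRP = (16.80% − 8.00%) / (2.02 − 0.77) = 8.80% / 1.25 = 7.0400%
R_f = E(R_Sable) − β_Sable·MRP = 8.00% − 0.77 × 7.0400% = 2.5792%

2.58%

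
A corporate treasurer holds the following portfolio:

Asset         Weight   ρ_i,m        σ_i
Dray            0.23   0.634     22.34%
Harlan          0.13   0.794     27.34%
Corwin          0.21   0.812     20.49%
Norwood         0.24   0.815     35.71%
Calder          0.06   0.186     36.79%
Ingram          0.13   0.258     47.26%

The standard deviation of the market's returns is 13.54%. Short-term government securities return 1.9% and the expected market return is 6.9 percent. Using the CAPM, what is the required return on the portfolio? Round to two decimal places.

8.75%

β_Dray = 0.634 × 22.34% / 13.54% = 1.0461
β_Harlan = 0.794 × 27.34% / 13.54% = 1.6032
β_Corwin = 0.812 × 20.49% / 13.54% = 1.2288
β_Norwood = 0.815 × 35.71% / 13.54% = 2.1495
β_Calder = 0.186 × 36.79% / 13.54% = 0.5054
β_Ingram = 0.258 × 47.26% / 13.54% = 0.9005
β_P = Σ w_i β_i = 0.23×1.0461 + 0.13×1.6032 + 0.21×1.2288 + 0.24×2.1495 + 0.06×0.5054 + 0.13×0.9005 = 1.3703
MRP = 6.9% − 1.9% = 5.00%
E(R_P) = R_f + β_P × MRP = 1.9% + 1.3703 × 5.0% = 8.75%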